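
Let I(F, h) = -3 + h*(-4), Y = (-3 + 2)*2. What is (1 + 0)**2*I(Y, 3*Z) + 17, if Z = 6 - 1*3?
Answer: -22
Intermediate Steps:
Z = 3 (Z = 6 - 3 = 3)
Y = -2 (Y = -1*2 = -2)
I(F, h) = -3 - 4*h
(1 + 0)**2*I(Y, 3*Z) + 17 = (1 + 0)**2*(-3 - 12*3) + 17 = 1**2*(-3 - 4*9) + 17 = 1*(-3 - 36) + 17 = 1*(-39) + 17 = -39 + 17 = -22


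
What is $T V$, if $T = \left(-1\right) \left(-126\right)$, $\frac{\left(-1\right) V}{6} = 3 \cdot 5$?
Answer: $-11340$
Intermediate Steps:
$V = -90$ ($V = - 6 \cdot 3 \cdot 5 = \left(-6\right) 15 = -90$)
$T = 126$
$T V = 126 \left(-90\right) = -11340$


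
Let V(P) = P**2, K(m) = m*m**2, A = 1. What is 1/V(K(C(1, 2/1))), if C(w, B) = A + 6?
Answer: 1/117649 ≈ 8.4999e-6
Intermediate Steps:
C(w, B) = 7 (C(w, B) = 1 + 6 = 7)
K(m) = m**3
1/V(K(C(1, 2/1))) = 1/((7**3)**2) = 1/(343**2) = 1/117649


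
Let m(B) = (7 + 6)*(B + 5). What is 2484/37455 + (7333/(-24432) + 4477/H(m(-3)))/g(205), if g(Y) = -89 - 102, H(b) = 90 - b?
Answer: -69530494051/233045609280 ≈ -0.29836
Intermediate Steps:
m(B) = 65 + 13*B (m(B) = 13*(5 + B) = 65 + 13*B)
g(Y) = -191
2484/37455 + (7333/(-24432) + 4477/H(m(-3)))/g(205) = 2484/37455 + (7333/(-24432) + 4477/(90 - (65 + 13*(-3))))/(-191) = 2484*(1/37455) + (7333*(-1/24432) + 4477/(90 - (65 - 39)))*(-1/191) = 828/12485 + (-7333/24432 + 4477/(90 - 1*26))*(-1/191) = 828/12485 + (-7333/24432 + 4477/(90 - 26))*(-1/191) = 828/12485 + (-7333/24432 + 4477/64)*(-1/191) = 828/12485 + (6807047/97728)*(-1/191) = 828/12485 - 6807047/18666048 = -69530494051/233045609280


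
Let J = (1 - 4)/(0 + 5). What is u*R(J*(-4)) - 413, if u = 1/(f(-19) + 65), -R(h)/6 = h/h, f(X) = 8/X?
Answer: -168955/409 ≈ -413.09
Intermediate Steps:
J = -3/5 ≈ -0.60000
R(h) = -6 (R(h) = -6*h/h = -6*1 = -6)
u = 19/1227 (u = 1/(8/(-19) + 65) = 1/(8*(-1/19) + 65) = 1/(-8/19 + 65) = 1/(1227/19) = 19/1227 ≈ 0.015485)
u*R(J*(-4)) - 413 = (19/1227)*(-6) - 413 = -38/409 - 413 = -168955/409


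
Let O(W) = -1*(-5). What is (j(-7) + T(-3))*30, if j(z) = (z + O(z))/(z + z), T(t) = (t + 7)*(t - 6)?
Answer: -7530/7 ≈ -1075.7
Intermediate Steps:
O(W) = 5
T(t) = (-6 + t)*(7 + t) (T(t) = (7 + t)*(-6 + t) = (-6 + t)*(7 + t))
j(z) = (5 + z)/(2*z) (j(z) = (z + 5)/(z + z) = (5 + z)/((2*z)) = (5 + z)*(1/(2*z)) = (5 + z)/(2*z))
(j(-7) + T(-3))*30 = ((½)*(5 - 7)/(-7) + (-42 - 3 + (-3)²))*30 = ((½)*(-⅐)*(-2) + (-42 - 3 + 9))*30 = (⅐ - 36)*30 = -251/7*30 = -7530/7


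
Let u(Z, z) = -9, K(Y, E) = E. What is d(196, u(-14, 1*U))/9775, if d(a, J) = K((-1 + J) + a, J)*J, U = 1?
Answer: 81/9775 ≈ 0.0082864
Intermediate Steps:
d(a, J) = J**2 (d(a, J) = J*J = J**2)
d(196, u(-14, 1*U))/9775 = (-9)**2/9775 = 81*(1/9775) = 81/9775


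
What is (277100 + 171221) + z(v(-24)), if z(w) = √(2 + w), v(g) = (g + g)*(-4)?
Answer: 448321 + √194 ≈ 4.4834e+5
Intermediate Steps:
v(g) = -8*g (v(g) = (2*g)*(-4) = -8*g)
(277100 + 171221) + z(v(-24)) = (277100 + 171221) + √(2 - 8*(-24)) = 448321 + √(2 + 192) = 448321 + √194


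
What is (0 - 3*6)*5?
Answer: -90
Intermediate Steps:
(0 - 3*6)*5 = (0 - 18)*5 = -18*5 = -90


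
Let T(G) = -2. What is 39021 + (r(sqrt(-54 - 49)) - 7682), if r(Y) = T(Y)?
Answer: 31337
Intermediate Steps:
r(Y) = -2
39021 + (r(sqrt(-54 - 49)) - 7682) = 39021 + (-2 - 7682) = 39021 - 7684 = 31337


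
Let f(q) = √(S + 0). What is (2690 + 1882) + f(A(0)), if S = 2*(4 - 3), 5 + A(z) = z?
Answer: 4572 + √2 ≈ 4573.4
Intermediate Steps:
A(z) = -5 + z
S = 2 (S = 2*1 = 2)
f(q) = √2 (f(q) = √(2 + 0) = √2)
(2690 + 1882) + f(A(0)) = (2690 + 1882) + √2 = 4572 + √2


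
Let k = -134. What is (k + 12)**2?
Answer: 14884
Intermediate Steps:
(k + 12)**2 = (-134 + 12)**2 = (-122)**2 = 14884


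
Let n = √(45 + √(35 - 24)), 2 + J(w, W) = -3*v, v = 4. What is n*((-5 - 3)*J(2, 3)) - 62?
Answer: -62 + 112*√(45 + √11) ≈ 716.51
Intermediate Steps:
J(w, W) = -14 (J(w, W) = -2 - 3*4 = -2 - 12 = -14)
n = √(45 + √11) ≈ 6.9510
n*((-5 - 3)*J(2, 3)) - 62 = √(45 + √11)*((-5 - 3)*(-14)) - 62 = √(45 + √11)*(-8*(-14)) - 62 = √(45 + √11)*112 - 62 = 112*√(45 + √11) - 62 = -62 + 112*√(45 + √11)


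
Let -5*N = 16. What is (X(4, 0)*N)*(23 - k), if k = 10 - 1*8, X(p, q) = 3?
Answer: -1008/5 ≈ -201.60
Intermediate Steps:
N = -16/5 (N = -⅕*16 = -16/5 ≈ -3.2000)
k = 2 (k = 10 - 8 = 2)
(X(4, 0)*N)*(23 - k) = (3*(-16/5))*(23 - 1*2) = -48*(23 - 2)/5 = -48/5*21 = -1008/5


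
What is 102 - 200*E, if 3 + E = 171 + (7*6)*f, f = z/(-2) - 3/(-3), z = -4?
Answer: -58698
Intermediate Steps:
f = 3 (f = -4/(-2) - 3/(-3) = -4*(-½) - 3*(-⅓) = 2 + 1 = 3)
E = 294 (E = -3 + (171 + (7*6)*3) = -3 + (171 + 42*3) = -3 + (171 + 126) = -3 + 297 = 294)
102 - 200*E = 102 - 200*294 = 102 - 58800 = -58698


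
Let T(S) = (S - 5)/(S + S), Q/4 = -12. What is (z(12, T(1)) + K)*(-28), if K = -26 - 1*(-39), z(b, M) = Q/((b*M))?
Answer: -420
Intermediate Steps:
Q = -48 (Q = 4*(-12) = -48)
T(S) = (-5 + S)/(2*S) (T(S) = (-5 + S)/((2*S)) = (-5 + S)*(1/(2*S)) = (-5 + S)/(2*S))
z(b, M) = -48/(M*b) (z(b, M) = -48*1/(M*b) = -48/(M*b))
K = 13 (K = -26 + 39 = 13)
(z(12, T(1)) + K)*(-28) = (-48/((½)*(-5 + 1)/1*12) + 13)*(-28) = (-48*1/12/(½)*1*(-4) + 13)*(-28) = (-48*1/12/(-2) + 13)*(-28) = (-48*(-½)*1/12 + 13)*(-28) = (2 + 13)*(-28) = 15*(-28) = -420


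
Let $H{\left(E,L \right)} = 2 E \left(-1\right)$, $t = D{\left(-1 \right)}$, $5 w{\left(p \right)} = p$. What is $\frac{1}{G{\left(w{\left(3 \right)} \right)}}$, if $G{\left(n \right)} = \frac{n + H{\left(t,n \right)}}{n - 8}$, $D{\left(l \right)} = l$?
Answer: $- \frac{37}{13} \approx -2.8462$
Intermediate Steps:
$w{\left(p \right)} = \frac{p}{5}$
$t = -1$
$H{\left(E,L \right)} = - 2 E$
$G{\left(n \right)} = \frac{2 + n}{-8 + n}$ ($G{\left(n \right)} = \frac{n - -2}{n - 8} = \frac{n + 2}{-8 + n} = \frac{2 + n}{-8 + n}$)
$\frac{1}{G{\left(w{\left(3 \right)} \right)}} = \frac{1}{\frac{1}{-8 + \frac{1}{5} \cdot 3} \left(2 + \frac{1}{5} \cdot 3\right)} = \frac{1}{\frac{1}{-8 + \frac{3}{5}} \left(2 + \frac{3}{5}\right)} = \frac{1}{\frac{1}{- \frac{37}{5}} \cdot \frac{13}{5}} = \frac{1}{\left(- \frac{5}{37}\right) \frac{13}{5}} = \frac{1}{- \frac{13}{37}} = - \frac{37}{13}$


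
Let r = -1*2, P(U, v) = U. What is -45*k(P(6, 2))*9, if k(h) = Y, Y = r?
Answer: 810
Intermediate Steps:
r = -2
Y = -2
k(h) = -2
-45*k(P(6, 2))*9 = -45*(-2)*9 = 90*9 = 810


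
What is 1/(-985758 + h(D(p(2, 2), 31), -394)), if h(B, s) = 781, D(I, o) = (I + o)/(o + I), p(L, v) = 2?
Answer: -1/984977 ≈ -1.0153e-6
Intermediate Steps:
D(I, o) = 1 (D(I, o) = (I + o)/(I + o) = 1)
1/(-985758 + h(D(p(2, 2), 31), -394)) = 1/(-985758 + 781) = 1/(-984977) = -1/984977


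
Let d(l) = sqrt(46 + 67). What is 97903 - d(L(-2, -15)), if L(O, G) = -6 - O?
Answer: 97903 - sqrt(113) ≈ 97892.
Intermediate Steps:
d(l) = sqrt(113)
97903 - d(L(-2, -15)) = 97903 - sqrt(113)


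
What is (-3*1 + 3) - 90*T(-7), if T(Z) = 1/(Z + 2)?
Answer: 18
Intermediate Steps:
T(Z) = 1/(2 + Z)
(-3*1 + 3) - 90*T(-7) = (-3*1 + 3) - 90/(2 - 7) = (-3 + 3) - 90/(-5) = 0 - 90*(-1/5) = 0 + 18 = 18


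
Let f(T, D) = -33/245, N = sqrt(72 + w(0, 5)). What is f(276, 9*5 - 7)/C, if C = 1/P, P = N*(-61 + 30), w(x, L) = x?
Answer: 6138*sqrt(2)/245 ≈ 35.430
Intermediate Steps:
N = 6*sqrt(2) (N = sqrt(72 + 0) = sqrt(72) = 6*sqrt(2) ≈ 8.4853)
f(T, D) = -33/245 (f(T, D) = -33*1/245 = -33/245)
P = -186*sqrt(2) (P = (6*sqrt(2))*(-61 + 30) = (6*sqrt(2))*(-31) = -186*sqrt(2) ≈ -263.04)
C = -sqrt(2)/372 (C = 1/(-186*sqrt(2)) = -sqrt(2)/372 ≈ -0.0038017)
f(276, 9*5 - 7)/C = -33*(-186*sqrt(2))/245 = -(-6138)*sqrt(2)/245 = 6138*sqrt(2)/245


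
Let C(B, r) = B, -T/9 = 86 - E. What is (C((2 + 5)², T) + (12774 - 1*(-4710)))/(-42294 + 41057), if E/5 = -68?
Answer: -17533/1237 ≈ -14.174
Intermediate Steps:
E = -340 (E = 5*(-68) = -340)
T = -3834 (T = -9*(86 - 1*(-340)) = -9*(86 + 340) = -9*426 = -3834)
(C((2 + 5)², T) + (12774 - 1*(-4710)))/(-42294 + 41057) = ((2 + 5)² + (12774 - 1*(-4710)))/(-42294 + 41057) = (7² + (12774 + 4710))/(-1237) = (49 + 17484)*(-1/1237) = 17533*(-1/1237) = -17533/1237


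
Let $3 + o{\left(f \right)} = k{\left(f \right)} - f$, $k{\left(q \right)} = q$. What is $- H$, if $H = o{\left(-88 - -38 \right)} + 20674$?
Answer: $-20671$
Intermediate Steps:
$o{\left(f \right)} = -3$ ($o{\left(f \right)} = -3 + \left(f - f\right) = -3 + 0 = -3$)
$H = 20671$ ($H = -3 + 20674 = 20671$)
$- H = \left(-1\right) 20671 = -20671$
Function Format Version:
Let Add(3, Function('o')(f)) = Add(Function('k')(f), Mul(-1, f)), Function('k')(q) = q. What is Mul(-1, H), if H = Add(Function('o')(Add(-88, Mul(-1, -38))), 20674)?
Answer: -20671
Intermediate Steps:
Function('o')(f) = -3 (Function('o')(f) = Add(-3, Add(f, Mul(-1, f))) = Add(-3, 0) = -3)
H = 20671 (H = Add(-3, 20674) = 20671)
Mul(-1, H) = Mul(-1, 20671) = -20671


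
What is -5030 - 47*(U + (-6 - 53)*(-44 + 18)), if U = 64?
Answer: -80136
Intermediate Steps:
-5030 - 47*(U + (-6 - 53)*(-44 + 18)) = -5030 - 47*(64 + (-6 - 53)*(-44 + 18)) = -5030 - 47*(64 - 59*(-26)) = -5030 - 47*(64 + 1534) = -5030 - 47*1598 = -5030 - 75106 = -80136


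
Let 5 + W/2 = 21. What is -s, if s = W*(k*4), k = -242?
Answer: 30976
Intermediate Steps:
W = 32 (W = -10 + 2*21 = -10 + 42 = 32)
s = -30976 (s = 32*(-242*4) = 32*(-968) = -30976)
-s = -1*(-30976) = 30976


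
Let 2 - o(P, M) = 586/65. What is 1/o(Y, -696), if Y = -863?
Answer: -65/456 ≈ -0.14254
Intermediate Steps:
o(P, M) = -456/65 (o(P, M) = 2 - 586/65 = -456/65)
1/o(Y, -696) = 1/(-456/65) = -65/456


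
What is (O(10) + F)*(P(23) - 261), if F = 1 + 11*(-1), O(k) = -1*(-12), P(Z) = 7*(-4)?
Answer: -578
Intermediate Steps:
P(Z) = -28
O(k) = 12
F = -10 (F = 1 - 11 = -10)
(O(10) + F)*(P(23) - 261) = (12 - 10)*(-28 - 261) = 2*(-289) = -578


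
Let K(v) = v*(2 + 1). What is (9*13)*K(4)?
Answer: 1404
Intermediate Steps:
K(v) = 3*v (K(v) = v*3 = 3*v)
(9*13)*K(4) = (9*13)*(3*4) = 117*12 = 1404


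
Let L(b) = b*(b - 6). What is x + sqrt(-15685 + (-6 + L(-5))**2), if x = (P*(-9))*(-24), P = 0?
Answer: 18*I*sqrt(41) ≈ 115.26*I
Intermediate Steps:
L(b) = b*(-6 + b)
x = 0 (x = (0*(-9))*(-24) = 0*(-24) = 0)
x + sqrt(-15685 + (-6 + L(-5))**2) = 0 + sqrt(-15685 + (-6 - 5*(-6 - 5))**2) = 0 + sqrt(-15685 + (-6 - 5*(-11))**2) = 0 + sqrt(-15685 + (-6 + 55)**2) = 0 + sqrt(-15685 + 49**2) = 0 + sqrt(-15685 + 2401) = 0 + sqrt(-13284) = 0 + 18*I*sqrt(41) = 18*I*sqrt(41)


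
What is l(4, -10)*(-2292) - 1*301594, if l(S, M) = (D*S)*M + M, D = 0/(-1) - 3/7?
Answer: -2225758/7 ≈ -3.1797e+5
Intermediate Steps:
D = -3/7 (D = 0*(-1) - 3*1/7 = 0 - 3/7 = -3/7 ≈ -0.42857)
l(S, M) = M - 3*M*S/7 (l(S, M) = (-3*S/7)*M + M = -3*M*S/7 + M = M - 3*M*S/7)
l(4, -10)*(-2292) - 1*301594 = ((1/7)*(-10)*(7 - 3*4))*(-2292) - 1*301594 = ((1/7)*(-10)*(7 - 12))*(-2292) - 301594 = ((1/7)*(-10)*(-5))*(-2292) - 301594 = (50/7)*(-2292) - 301594 = -114600/7 - 301594 = -2225758/7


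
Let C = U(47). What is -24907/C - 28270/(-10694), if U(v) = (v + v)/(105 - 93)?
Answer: -798402029/251309 ≈ -3177.0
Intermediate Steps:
U(v) = v/6 (U(v) = (2*v)/12 = (2*v)*(1/12) = v/6)
C = 47/6 (C = (⅙)*47 = 47/6 ≈ 7.8333)
-24907/C - 28270/(-10694) = -24907/47/6 - 28270/(-10694) = -24907*6/47 - 28270*(-1/10694) = -149442/47 + 14135/5347 = -798402029/251309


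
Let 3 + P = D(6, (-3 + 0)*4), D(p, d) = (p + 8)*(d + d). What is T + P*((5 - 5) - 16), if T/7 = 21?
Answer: 5571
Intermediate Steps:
T = 147 (T = 7*21 = 147)
D(p, d) = 2*d*(8 + p) (D(p, d) = (8 + p)*(2*d) = 2*d*(8 + p))
P = -339 (P = -3 + 2*((-3 + 0)*4)*(8 + 6) = -3 + 2*(-3*4)*14 = -3 + 2*(-12)*14 = -3 - 336 = -339)
T + P*((5 - 5) - 16) = 147 - 339*((5 - 5) - 16) = 147 - 339*(0 - 16) = 147 - 339*(-16) = 147 + 5424 = 5571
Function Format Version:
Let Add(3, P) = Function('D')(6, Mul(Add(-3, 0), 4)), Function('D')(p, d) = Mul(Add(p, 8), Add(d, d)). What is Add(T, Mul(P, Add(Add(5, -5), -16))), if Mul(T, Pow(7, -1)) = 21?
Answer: 5571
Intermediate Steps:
T = 147 (T = Mul(7, 21) = 147)
Function('D')(p, d) = Mul(2, d, Add(8, p)) (Function('D')(p, d) = Mul(Add(8, p), Mul(2, d)) = Mul(2, d, Add(8, p)))
P = -339 (P = Add(-3, Mul(2, Mul(Add(-3, 0), 4), Add(8, 6))) = Add(-3, Mul(2, Mul(-3, 4), 14)) = Add(-3, Mul(2, -12, 14)) = Add(-3, -336) = -339)
Add(T, Mul(P, Add(Add(5, -5), -16))) = Add(147, Mul(-339, Add(Add(5, -5), -16))) = Add(147, Mul(-339, Add(0, -16))) = Add(147, Mul(-339, -16)) = Add(147, 5424) = 5571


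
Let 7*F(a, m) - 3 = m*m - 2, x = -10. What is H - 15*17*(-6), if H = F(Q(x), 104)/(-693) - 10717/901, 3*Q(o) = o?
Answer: 6625514746/4370751 ≈ 1515.9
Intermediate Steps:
Q(o) = o/3
F(a, m) = 1/7 + m**2/7 (F(a, m) = 3/7 + (m*m - 2)/7 = 3/7 + (m**2 - 2)/7 = 3/7 + (-2 + m**2)/7 = 3/7 + (-2/7 + m**2/7) = 1/7 + m**2/7)
H = -61734284/4370751 (H = (1/7 + (1/7)*104**2)/(-693) - 10717/901 = (1/7 + (1/7)*10816)*(-1/693) - 10717*1/901 = (1/7 + 10816/7)*(-1/693) - 10717/901 = (10817/7)*(-1/693) - 10717/901 = -10817/4851 - 10717/901 = -61734284/4370751 ≈ -14.124)
H - 15*17*(-6) = -61734284/4370751 - 15*17*(-6) = -61734284/4370751 - 255*(-6) = -61734284/4370751 + 1530 = 6625514746/4370751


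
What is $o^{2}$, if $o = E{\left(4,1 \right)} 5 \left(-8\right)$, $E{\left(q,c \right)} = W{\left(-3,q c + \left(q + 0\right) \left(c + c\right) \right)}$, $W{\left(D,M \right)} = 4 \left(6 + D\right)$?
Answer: $230400$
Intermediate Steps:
$W{\left(D,M \right)} = 24 + 4 D$
$E{\left(q,c \right)} = 12$ ($E{\left(q,c \right)} = 24 + 4 \left(-3\right) = 24 - 12 = 12$)
$o = -480$ ($o = 12 \cdot 5 \left(-8\right) = 60 \left(-8\right) = -480$)
$o^{2} = \left(-480\right)^{2} = 230400$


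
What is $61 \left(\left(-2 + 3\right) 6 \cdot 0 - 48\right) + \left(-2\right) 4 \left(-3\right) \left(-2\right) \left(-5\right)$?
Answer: $-2688$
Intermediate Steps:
$61 \left(\left(-2 + 3\right) 6 \cdot 0 - 48\right) + \left(-2\right) 4 \left(-3\right) \left(-2\right) \left(-5\right) = 61 \left(1 \cdot 6 \cdot 0 - 48\right) + \left(-8\right) \left(-3\right) \left(-2\right) \left(-5\right) = 61 \left(6 \cdot 0 - 48\right) + 24 \left(-2\right) \left(-5\right) = 61 \left(0 - 48\right) - -240 = 61 \left(-48\right) + 240 = -2928 + 240 = -2688$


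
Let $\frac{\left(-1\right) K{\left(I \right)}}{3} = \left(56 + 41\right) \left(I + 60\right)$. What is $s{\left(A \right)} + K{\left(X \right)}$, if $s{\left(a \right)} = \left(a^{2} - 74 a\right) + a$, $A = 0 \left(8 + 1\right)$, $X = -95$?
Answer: $10185$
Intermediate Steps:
$K{\left(I \right)} = -17460 - 291 I$ ($K{\left(I \right)} = - 3 \left(56 + 41\right) \left(I + 60\right) = - 3 \cdot 97 \left(60 + I\right) = - 3 \left(5820 + 97 I\right) = -17460 - 291 I$)
$A = 0$ ($A = 0 \cdot 9 = 0$)
$s{\left(a \right)} = a^{2} - 73 a$
$s{\left(A \right)} + K{\left(X \right)} = 0 \left(-73 + 0\right) - -10185 = 0 \left(-73\right) + \left(-17460 + 27645\right) = 0 + 10185 = 10185$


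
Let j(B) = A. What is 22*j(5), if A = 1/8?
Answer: 11/4 ≈ 2.7500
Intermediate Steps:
A = ⅛ ≈ 0.12500
j(B) = ⅛
22*j(5) = 22*(⅛) = 11/4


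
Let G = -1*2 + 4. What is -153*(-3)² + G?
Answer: -1375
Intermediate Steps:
G = 2 (G = -2 + 4 = 2)
-153*(-3)² + G = -153*(-3)² + 2 = -153*9 + 2 = -1377 + 2 = -1375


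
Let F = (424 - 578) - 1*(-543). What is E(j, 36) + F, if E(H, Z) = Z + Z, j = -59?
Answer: 461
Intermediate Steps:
E(H, Z) = 2*Z
F = 389 (F = -154 + 543 = 389)
E(j, 36) + F = 2*36 + 389 = 72 + 389 = 461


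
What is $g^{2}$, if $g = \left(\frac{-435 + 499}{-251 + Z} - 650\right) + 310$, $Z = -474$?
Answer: $\frac{60793806096}{525625} \approx 1.1566 \cdot 10^{5}$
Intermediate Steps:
$g = - \frac{246564}{725}$ ($g = \left(\frac{-435 + 499}{-251 - 474} - 650\right) + 310 = \left(\frac{64}{-725} - 650\right) + 310 = \left(64 \left(- \frac{1}{725}\right) - 650\right) + 310 = \left(- \frac{64}{725} - 650\right) + 310 = - \frac{471314}{725} + 310 = - \frac{246564}{725} \approx -340.09$)
$g^{2} = \left(- \frac{246564}{725}\right)^{2} = \frac{60793806096}{525625}$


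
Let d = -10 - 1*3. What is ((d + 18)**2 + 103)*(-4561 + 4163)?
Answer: -50944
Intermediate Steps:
d = -13 (d = -10 - 3 = -13)
((d + 18)**2 + 103)*(-4561 + 4163) = ((-13 + 18)**2 + 103)*(-4561 + 4163) = (5**2 + 103)*(-398) = (25 + 103)*(-398) = 128*(-398) = -50944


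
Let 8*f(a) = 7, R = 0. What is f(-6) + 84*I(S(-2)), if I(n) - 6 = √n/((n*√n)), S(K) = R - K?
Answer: 4375/8 ≈ 546.88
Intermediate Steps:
f(a) = 7/8 (f(a) = (⅛)*7 = 7/8)
S(K) = -K (S(K) = 0 - K = -K)
I(n) = 6 + 1/n (I(n) = 6 + √n/((n*√n)) = 6 + √n/(n^(3/2)) = 6 + √n/n^(3/2) = 6 + 1/n)
f(-6) + 84*I(S(-2)) = 7/8 + 84*(6 + 1/(-1*(-2))) = 7/8 + 84*(6 + 1/2) = 7/8 + 84*(6 + ½) = 7/8 + 84*(13/2) = 7/8 + 546 = 4375/8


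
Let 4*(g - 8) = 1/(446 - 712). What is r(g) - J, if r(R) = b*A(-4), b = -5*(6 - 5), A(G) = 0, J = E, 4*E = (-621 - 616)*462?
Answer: 285747/2 ≈ 1.4287e+5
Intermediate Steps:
E = -285747/2 (E = ((-621 - 616)*462)/4 = (-1237*462)/4 = (¼)*(-571494) = -285747/2 ≈ -1.4287e+5)
J = -285747/2 ≈ -1.4287e+5
b = -5 (b = -5*1 = -5)
g = 8511/1064 (g = 8 + 1/(4*(446 - 712)) = 8 + (¼)/(-266) = 8 + (¼)*(-1/266) = 8 - 1/1064 = 8511/1064 ≈ 7.9991)
r(R) = 0 (r(R) = -5*0 = 0)
r(g) - J = 0 - 1*(-285747/2) = 0 + 285747/2 = 285747/2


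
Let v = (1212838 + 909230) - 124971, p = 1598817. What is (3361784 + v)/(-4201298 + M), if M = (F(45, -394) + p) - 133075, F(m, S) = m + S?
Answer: -5358881/2735905 ≈ -1.9587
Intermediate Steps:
F(m, S) = S + m
M = 1465393 (M = ((-394 + 45) + 1598817) - 133075 = (-349 + 1598817) - 133075 = 1598468 - 133075 = 1465393)
v = 1997097 (v = 2122068 - 124971 = 1997097)
(3361784 + v)/(-4201298 + M) = (3361784 + 1997097)/(-4201298 + 1465393) = 5358881/(-2735905) = 5358881*(-1/2735905) = -5358881/2735905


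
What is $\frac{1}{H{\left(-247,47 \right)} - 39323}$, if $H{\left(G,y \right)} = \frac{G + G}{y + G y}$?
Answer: $- \frac{5781}{227326016} \approx -2.543 \cdot 10^{-5}$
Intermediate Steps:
$H{\left(G,y \right)} = \frac{2 G}{y + G y}$
$\frac{1}{H{\left(-247,47 \right)} - 39323} = \frac{1}{2 \left(-247\right) \frac{1}{47} \frac{1}{1 - 247} - 39323} = \frac{1}{2 \left(-247\right) \frac{1}{47} \frac{1}{-246} - 39323} = \frac{1}{2 \left(-247\right) \frac{1}{47} \left(- \frac{1}{246}\right) - 39323} = \frac{1}{\frac{247}{5781} - 39323} = \frac{1}{- \frac{227326016}{5781}} = - \frac{5781}{227326016}$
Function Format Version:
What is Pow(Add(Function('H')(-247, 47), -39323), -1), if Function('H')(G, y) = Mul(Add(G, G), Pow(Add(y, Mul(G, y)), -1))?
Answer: Rational(-5781, 227326016) ≈ -2.5430e-5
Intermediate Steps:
Function('H')(G, y) = Mul(2, G, Pow(Add(y, Mul(G, y)), -1)) (Function('H')(G, y) = Mul(Mul(2, G), Pow(Add(y, Mul(G, y)), -1)) = Mul(2, G, Pow(Add(y, Mul(G, y)), -1)))
Pow(Add(Function('H')(-247, 47), -39323), -1) = Pow(Add(Mul(2, -247, Pow(47, -1), Pow(Add(1, -247), -1)), -39323), -1) = Pow(Add(Mul(2, -247, Rational(1, 47), Pow(-246, -1)), -39323), -1) = Pow(Add(Mul(2, -247, Rational(1, 47), Rational(-1, 246)), -39323), -1) = Pow(Add(Rational(247, 5781), -39323), -1) = Pow(Rational(-227326016, 5781), -1) = Rational(-5781, 227326016)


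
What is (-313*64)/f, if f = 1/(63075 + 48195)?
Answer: -2228960640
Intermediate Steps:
f = 1/111270 ≈ 8.9871e-6
(-313*64)/f = (-313*64)/(1/111270) = -20032*111270 = -2228960640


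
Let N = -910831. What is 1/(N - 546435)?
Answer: -1/1457266 ≈ -6.8622e-7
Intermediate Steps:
1/(N - 546435) = 1/(-910831 - 546435) = 1/(-1457266) = -1/1457266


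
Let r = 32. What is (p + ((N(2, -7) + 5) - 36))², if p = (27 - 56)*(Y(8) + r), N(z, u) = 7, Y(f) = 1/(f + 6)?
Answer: 178409449/196 ≈ 9.1025e+5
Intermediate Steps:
Y(f) = 1/(6 + f)
p = -13021/14 (p = (27 - 56)*(1/(6 + 8) + 32) = -29*(1/14 + 32) = -29*449/14 = -13021/14 ≈ -930.07)
(p + ((N(2, -7) + 5) - 36))² = (-13021/14 + ((7 + 5) - 36))² = (-13021/14 + (12 - 36))² = (-13021/14 - 24)² = (-13357/14)² = 178409449/196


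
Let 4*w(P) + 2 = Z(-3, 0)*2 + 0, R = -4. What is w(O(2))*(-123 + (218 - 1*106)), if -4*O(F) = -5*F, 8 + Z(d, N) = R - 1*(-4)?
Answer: 99/2 ≈ 49.500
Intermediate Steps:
Z(d, N) = -8 (Z(d, N) = -8 + (-4 - 1*(-4)) = -8 + (-4 + 4) = -8 + 0 = -8)
O(F) = 5*F/4 (O(F) = -(-5)*F/4 = 5*F/4)
w(P) = -9/2 (w(P) = -½ + (-8*2 + 0)/4 = -½ + (-16 + 0)/4 = -½ + (¼)*(-16) = -½ - 4 = -9/2)
w(O(2))*(-123 + (218 - 1*106)) = -9*(-123 + (218 - 1*106))/2 = -9*(-123 + (218 - 106))/2 = -9*(-123 + 112)/2 = -9/2*(-11) = 99/2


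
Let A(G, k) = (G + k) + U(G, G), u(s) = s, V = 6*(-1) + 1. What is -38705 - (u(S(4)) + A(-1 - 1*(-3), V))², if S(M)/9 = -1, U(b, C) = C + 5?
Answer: -38730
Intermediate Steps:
U(b, C) = 5 + C
V = -5 (V = -6 + 1 = -5)
S(M) = -9 (S(M) = 9*(-1) = -9)
A(G, k) = 5 + k + 2*G (A(G, k) = (G + k) + (5 + G) = 5 + k + 2*G)
-38705 - (u(S(4)) + A(-1 - 1*(-3), V))² = -38705 - (-9 + (5 - 5 + 2*(-1 - 1*(-3))))² = -38705 - (-9 + (5 - 5 + 2*(-1 + 3)))² = -38705 - (-9 + (5 - 5 + 2*2))² = -38705 - (-9 + (5 - 5 + 4))² = -38705 - (-9 + 4)² = -38705 - 1*(-5)² = -38705 - 1*25 = -38705 - 25 = -38730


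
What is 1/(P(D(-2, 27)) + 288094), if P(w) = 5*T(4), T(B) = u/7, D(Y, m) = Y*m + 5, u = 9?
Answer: 7/2016703 ≈ 3.4710e-6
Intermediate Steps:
D(Y, m) = 5 + Y*m
T(B) = 9/7
P(w) = 45/7 (P(w) = 5*(9/7) = 45/7)
1/(P(D(-2, 27)) + 288094) = 1/(45/7 + 288094) = 1/(2016703/7) = 7/2016703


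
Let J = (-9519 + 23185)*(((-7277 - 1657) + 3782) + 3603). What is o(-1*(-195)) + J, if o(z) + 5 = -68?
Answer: -21168707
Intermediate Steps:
J = -21168634 (J = 13666*((-8934 + 3782) + 3603) = 13666*(-5152 + 3603) = 13666*(-1549) = -21168634)
o(z) = -73 (o(z) = -5 - 68 = -73)
o(-1*(-195)) + J = -73 - 21168634 = -21168707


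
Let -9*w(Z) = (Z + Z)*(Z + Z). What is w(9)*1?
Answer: -36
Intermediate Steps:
w(Z) = -4*Z**2/9 (w(Z) = -(Z + Z)*(Z + Z)/9 = -2*Z*2*Z/9 = -4*Z**2/9)
w(9)*1 = -4/9*9**2*1 = -4/9*81*1 = -36*1 = -36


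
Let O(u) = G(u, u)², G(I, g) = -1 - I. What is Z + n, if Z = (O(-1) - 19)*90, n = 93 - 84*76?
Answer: -8001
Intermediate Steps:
n = -6291 (n = 93 - 6384 = -6291)
O(u) = (-1 - u)²
Z = -1710 (Z = ((1 - 1)² - 19)*90 = (0² - 19)*90 = (0 - 19)*90 = -19*90 = -1710)
Z + n = -1710 - 6291 = -8001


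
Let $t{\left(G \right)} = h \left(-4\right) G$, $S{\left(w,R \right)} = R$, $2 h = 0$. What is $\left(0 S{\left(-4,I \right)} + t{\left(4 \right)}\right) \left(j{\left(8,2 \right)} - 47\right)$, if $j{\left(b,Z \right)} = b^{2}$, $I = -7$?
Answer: $0$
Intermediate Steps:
$h = 0$ ($h = \frac{1}{2} \cdot 0 = 0$)
$t{\left(G \right)} = 0$ ($t{\left(G \right)} = 0 \left(-4\right) G = 0 G = 0$)
$\left(0 S{\left(-4,I \right)} + t{\left(4 \right)}\right) \left(j{\left(8,2 \right)} - 47\right) = \left(0 \left(-7\right) + 0\right) \left(8^{2} - 47\right) = \left(0 + 0\right) \left(64 - 47\right) = 0 \cdot 17 = 0$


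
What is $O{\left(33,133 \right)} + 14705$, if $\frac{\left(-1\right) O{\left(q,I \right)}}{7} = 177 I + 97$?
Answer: $-150761$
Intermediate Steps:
$O{\left(q,I \right)} = -679 - 1239 I$ ($O{\left(q,I \right)} = - 7 \left(177 I + 97\right) = - 7 \left(97 + 177 I\right) = -679 - 1239 I$)
$O{\left(33,133 \right)} + 14705 = \left(-679 - 164787\right) + 14705 = -165466 + 14705 = -150761$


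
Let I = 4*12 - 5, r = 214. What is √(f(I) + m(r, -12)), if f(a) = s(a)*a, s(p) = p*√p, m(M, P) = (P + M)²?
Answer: √(40804 + 1849*√43) ≈ 230.06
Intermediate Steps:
m(M, P) = (M + P)²
I = 43 (I = 48 - 5 = 43)
s(p) = p^(3/2)
f(a) = a^(5/2) (f(a) = a^(3/2)*a = a^(5/2))
√(f(I) + m(r, -12)) = √(43^(5/2) + (214 - 12)²) = √(1849*√43 + 202²) = √(1849*√43 + 40804) = √(40804 + 1849*√43)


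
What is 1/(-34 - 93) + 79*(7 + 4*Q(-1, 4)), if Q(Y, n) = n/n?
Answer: 110362/127 ≈ 868.99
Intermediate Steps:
Q(Y, n) = 1
1/(-34 - 93) + 79*(7 + 4*Q(-1, 4)) = 1/(-34 - 93) + 79*(7 + 4*1) = 1/(-127) + 79*(7 + 4) = -1/127 + 79*11 = -1/127 + 869 = 110362/127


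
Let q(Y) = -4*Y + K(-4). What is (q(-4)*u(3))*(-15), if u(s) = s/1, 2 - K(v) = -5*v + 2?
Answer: 180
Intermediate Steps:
K(v) = 5*v (K(v) = 2 - (-5*v + 2) = 2 - (2 - 5*v) = 2 + (-2 + 5*v) = 5*v)
q(Y) = -20 - 4*Y (q(Y) = -4*Y + 5*(-4) = -4*Y - 20 = -20 - 4*Y)
u(s) = s (u(s) = s*1 = s)
(q(-4)*u(3))*(-15) = ((-20 - 4*(-4))*3)*(-15) = ((-20 + 16)*3)*(-15) = -4*3*(-15) = -12*(-15) = 180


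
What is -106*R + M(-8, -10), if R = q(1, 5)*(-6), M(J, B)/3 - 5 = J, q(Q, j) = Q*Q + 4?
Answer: 3171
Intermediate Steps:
q(Q, j) = 4 + Q² (q(Q, j) = Q² + 4 = 4 + Q²)
M(J, B) = 15 + 3*J
R = -30 (R = (4 + 1²)*(-6) = (4 + 1)*(-6) = 5*(-6) = -30)
-106*R + M(-8, -10) = -106*(-30) + (15 + 3*(-8)) = 3180 + (15 - 24) = 3180 - 9 = 3171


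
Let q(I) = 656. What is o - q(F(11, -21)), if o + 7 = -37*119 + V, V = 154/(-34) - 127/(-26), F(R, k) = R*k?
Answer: -2239015/442 ≈ -5065.6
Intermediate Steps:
V = 157/442 (V = 154*(-1/34) - 127*(-1/26) = -77/17 + 127/26 = 157/442 ≈ 0.35520)
o = -1949063/442 (o = -7 + (-37*119 + 157/442) = -7 + (-4403 + 157/442) = -7 - 1945969/442 = -1949063/442 ≈ -4409.6)
o - q(F(11, -21)) = -1949063/442 - 1*656 = -1949063/442 - 656 = -2239015/442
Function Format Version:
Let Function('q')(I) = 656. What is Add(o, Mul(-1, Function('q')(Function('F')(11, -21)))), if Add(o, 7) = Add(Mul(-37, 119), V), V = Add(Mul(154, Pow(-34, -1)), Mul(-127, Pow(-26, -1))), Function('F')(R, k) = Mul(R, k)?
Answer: Rational(-2239015, 442) ≈ -5065.6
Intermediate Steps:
V = Rational(157, 442) (V = Add(Mul(154, Rational(-1, 34)), Mul(-127, Rational(-1, 26))) = Add(Rational(-77, 17), Rational(127, 26)) = Rational(157, 442) ≈ 0.35520)
o = Rational(-1949063, 442) (o = Add(-7, Add(Mul(-37, 119), Rational(157, 442))) = Add(-7, Add(-4403, Rational(157, 442))) = Add(-7, Rational(-1945969, 442)) = Rational(-1949063, 442) ≈ -4409.6)
Add(o, Mul(-1, Function('q')(Function('F')(11, -21)))) = Add(Rational(-1949063, 442), Mul(-1, 656)) = Add(Rational(-1949063, 442), -656) = Rational(-2239015, 442)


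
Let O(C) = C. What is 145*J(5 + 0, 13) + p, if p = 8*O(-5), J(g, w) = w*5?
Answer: 9385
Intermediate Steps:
J(g, w) = 5*w
p = -40 (p = 8*(-5) = -40)
145*J(5 + 0, 13) + p = 145*(5*13) - 40 = 145*65 - 40 = 9425 - 40 = 9385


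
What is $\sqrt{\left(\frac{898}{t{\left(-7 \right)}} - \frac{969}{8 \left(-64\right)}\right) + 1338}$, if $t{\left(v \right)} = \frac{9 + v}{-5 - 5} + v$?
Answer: $\frac{\sqrt{11199010}}{96} \approx 34.859$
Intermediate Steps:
$t{\left(v \right)} = - \frac{9}{10} + \frac{9 v}{10}$ ($t{\left(v \right)} = \frac{9 + v}{-10} + v = \left(9 + v\right) \left(- \frac{1}{10}\right) + v = \left(- \frac{9}{10} - \frac{v}{10}\right) + v = - \frac{9}{10} + \frac{9 v}{10}$)
$\sqrt{\left(\frac{898}{t{\left(-7 \right)}} - \frac{969}{8 \left(-64\right)}\right) + 1338} = \sqrt{\left(\frac{898}{- \frac{9}{10} + \frac{9}{10} \left(-7\right)} - \frac{969}{8 \left(-64\right)}\right) + 1338} = \sqrt{\left(\frac{898}{- \frac{9}{10} - \frac{63}{10}} - \frac{969}{-512}\right) + 1338} = \sqrt{\left(\frac{898}{- \frac{36}{5}} - - \frac{969}{512}\right) + 1338} = \sqrt{\left(898 \left(- \frac{5}{36}\right) + \frac{969}{512}\right) + 1338} = \sqrt{\left(- \frac{2245}{18} + \frac{969}{512}\right) + 1338} = \sqrt{- \frac{565999}{4608} + 1338} = \sqrt{\frac{5599505}{4608}} = \frac{\sqrt{11199010}}{96}$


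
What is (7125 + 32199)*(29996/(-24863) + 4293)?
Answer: 4196140680612/24863 ≈ 1.6877e+8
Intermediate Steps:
(7125 + 32199)*(29996/(-24863) + 4293) = 39324*(29996*(-1/24863) + 4293) = 39324*(-29996/24863 + 4293) = 39324*(106706863/24863) = 4196140680612/24863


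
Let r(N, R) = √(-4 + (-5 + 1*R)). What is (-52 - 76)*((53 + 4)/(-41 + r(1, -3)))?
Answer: 299136/1693 + 14592*I*√3/1693 ≈ 176.69 + 14.929*I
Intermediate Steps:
r(N, R) = √(-9 + R) (r(N, R) = √(-4 + (-5 + R)) = √(-9 + R))
(-52 - 76)*((53 + 4)/(-41 + r(1, -3))) = (-52 - 76)*((53 + 4)/(-41 + √(-9 - 3))) = -7296/(-41 + √(-12)) = -7296/(-41 + 2*I*√3)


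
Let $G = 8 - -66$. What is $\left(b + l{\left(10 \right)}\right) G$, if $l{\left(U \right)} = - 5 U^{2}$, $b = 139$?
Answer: $-26714$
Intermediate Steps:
$G = 74$ ($G = 8 + 66 = 74$)
$\left(b + l{\left(10 \right)}\right) G = \left(139 - 5 \cdot 10^{2}\right) 74 = \left(139 - 500\right) 74 = \left(-361\right) 74 = -26714$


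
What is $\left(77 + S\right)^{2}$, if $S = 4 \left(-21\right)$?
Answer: $49$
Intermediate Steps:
$S = -84$
$\left(77 + S\right)^{2} = \left(77 - 84\right)^{2} = \left(-7\right)^{2} = 49$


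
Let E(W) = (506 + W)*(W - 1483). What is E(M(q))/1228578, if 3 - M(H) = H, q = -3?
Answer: -378112/614289 ≈ -0.61553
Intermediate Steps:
M(H) = 3 - H
E(W) = (-1483 + W)*(506 + W) (E(W) = (506 + W)*(-1483 + W) = (-1483 + W)*(506 + W))
E(M(q))/1228578 = (-750398 + (3 - 1*(-3))² - 977*(3 - 1*(-3)))/1228578 = (-750398 + (3 + 3)² - 977*(3 + 3))*(1/1228578) = (-750398 + 6² - 977*6)*(1/1228578) = (-750398 + 36 - 5862)*(1/1228578) = -756224*1/1228578 = -378112/614289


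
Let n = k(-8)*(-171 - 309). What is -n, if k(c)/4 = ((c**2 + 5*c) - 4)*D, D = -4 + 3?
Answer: -38400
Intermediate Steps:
D = -1
k(c) = 16 - 20*c - 4*c**2 (k(c) = 4*(((c**2 + 5*c) - 4)*(-1)) = 4*((-4 + c**2 + 5*c)*(-1)) = 4*(4 - c**2 - 5*c) = 16 - 20*c - 4*c**2)
n = 38400 (n = (16 - 20*(-8) - 4*(-8)**2)*(-171 - 309) = (16 + 160 - 4*64)*(-480) = (16 + 160 - 256)*(-480) = -80*(-480) = 38400)
-n = -1*38400 = -38400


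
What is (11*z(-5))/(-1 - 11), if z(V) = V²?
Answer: -275/12 ≈ -22.917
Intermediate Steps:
(11*z(-5))/(-1 - 11) = (11*(-5)²)/(-1 - 11) = (11*25)/(-12) = 275*(-1/12) = -275/12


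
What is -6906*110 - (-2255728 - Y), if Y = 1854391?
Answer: 3350459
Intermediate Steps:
-6906*110 - (-2255728 - Y) = -6906*110 - (-2255728 - 1*1854391) = -759660 - (-2255728 - 1854391) = -759660 - 1*(-4110119) = -759660 + 4110119 = 3350459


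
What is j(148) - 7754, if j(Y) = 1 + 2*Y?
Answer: -7457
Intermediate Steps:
j(148) - 7754 = (1 + 2*148) - 7754 = (1 + 296) - 7754 = 297 - 7754 = -7457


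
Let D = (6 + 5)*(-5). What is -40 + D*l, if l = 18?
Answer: -1030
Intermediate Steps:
D = -55 (D = 11*(-5) = -55)
-40 + D*l = -40 - 55*18 = -40 - 990 = -1030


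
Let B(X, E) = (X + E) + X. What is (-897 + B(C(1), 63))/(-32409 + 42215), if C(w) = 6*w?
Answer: -411/4903 ≈ -0.083826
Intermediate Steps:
B(X, E) = E + 2*X (B(X, E) = (E + X) + X = E + 2*X)
(-897 + B(C(1), 63))/(-32409 + 42215) = (-897 + (63 + 2*(6*1)))/(-32409 + 42215) = (-897 + (63 + 2*6))/9806 = (-897 + (63 + 12))*(1/9806) = (-897 + 75)*(1/9806) = -822*1/9806 = -411/4903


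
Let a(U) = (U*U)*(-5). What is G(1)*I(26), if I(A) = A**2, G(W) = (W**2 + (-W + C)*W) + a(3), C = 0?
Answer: -30420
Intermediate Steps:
a(U) = -5*U**2 (a(U) = U**2*(-5) = -5*U**2)
G(W) = -45 (G(W) = (W**2 + (-W + 0)*W) - 5*3**2 = (W**2 + (-W)*W) - 5*9 = (W**2 - W**2) - 45 = 0 - 45 = -45)
G(1)*I(26) = -45*26**2 = -45*676 = -30420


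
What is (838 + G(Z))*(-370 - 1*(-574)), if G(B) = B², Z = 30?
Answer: 354552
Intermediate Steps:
(838 + G(Z))*(-370 - 1*(-574)) = (838 + 30²)*(-370 - 1*(-574)) = (838 + 900)*(-370 + 574) = 1738*204 = 354552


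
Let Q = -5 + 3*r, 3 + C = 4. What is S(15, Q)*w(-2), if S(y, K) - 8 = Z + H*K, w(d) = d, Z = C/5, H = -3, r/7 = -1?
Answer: -862/5 ≈ -172.40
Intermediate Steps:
r = -7 (r = 7*(-1) = -7)
C = 1 (C = -3 + 4 = 1)
Z = ⅕ (Z = 1/5 = 1*(⅕) = ⅕ ≈ 0.20000)
Q = -26 (Q = -5 + 3*(-7) = -5 - 21 = -26)
S(y, K) = 41/5 - 3*K (S(y, K) = 8 + (⅕ - 3*K) = 41/5 - 3*K)
S(15, Q)*w(-2) = (41/5 - 3*(-26))*(-2) = (41/5 + 78)*(-2) = (431/5)*(-2) = -862/5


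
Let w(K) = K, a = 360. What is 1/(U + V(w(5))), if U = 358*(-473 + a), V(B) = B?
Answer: -1/40449 ≈ -2.4722e-5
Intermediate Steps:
U = -40454 (U = 358*(-473 + 360) = 358*(-113) = -40454)
1/(U + V(w(5))) = 1/(-40454 + 5) = 1/(-40449) = -1/40449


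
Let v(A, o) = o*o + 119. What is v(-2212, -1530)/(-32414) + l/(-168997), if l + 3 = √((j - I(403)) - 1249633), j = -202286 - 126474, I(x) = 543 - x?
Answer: -395625090701/5477868758 - I*√1578533/168997 ≈ -72.222 - 0.0074344*I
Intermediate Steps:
j = -328760
v(A, o) = 119 + o² (v(A, o) = o² + 119 = 119 + o²)
l = -3 + I*√1578533 (l = -3 + √((-328760 - (543 - 1*403)) - 1249633) = -3 + √((-328760 - (543 - 403)) - 1249633) = -3 + √((-328760 - 1*140) - 1249633) = -3 + √((-328760 - 140) - 1249633) = -3 + √(-328900 - 1249633) = -3 + √(-1578533) = -3 + I*√1578533 ≈ -3.0 + 1256.4*I)
v(-2212, -1530)/(-32414) + l/(-168997) = (119 + (-1530)²)/(-32414) + (-3 + I*√1578533)/(-168997) = (119 + 2340900)*(-1/32414) + (-3 + I*√1578533)*(-1/168997) = 2341019*(-1/32414) + (3/168997 - I*√1578533/168997) = -2341019/32414 + (3/168997 - I*√1578533/168997) = -395625090701/5477868758 - I*√1578533/168997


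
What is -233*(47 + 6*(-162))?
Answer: 215525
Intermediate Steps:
-233*(47 + 6*(-162)) = -233*(47 - 972) = -233*(-925) = 215525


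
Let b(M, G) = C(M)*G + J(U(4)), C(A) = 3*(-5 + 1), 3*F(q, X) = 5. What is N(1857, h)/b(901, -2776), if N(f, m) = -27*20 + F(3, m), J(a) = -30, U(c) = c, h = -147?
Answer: -1615/99846 ≈ -0.016175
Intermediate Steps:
F(q, X) = 5/3 (F(q, X) = (⅓)*5 = 5/3)
C(A) = -12 (C(A) = 3*(-4) = -12)
b(M, G) = -30 - 12*G (b(M, G) = -12*G - 30 = -30 - 12*G)
N(f, m) = -1615/3 (N(f, m) = -27*20 + 5/3 = -540 + 5/3 = -1615/3)
N(1857, h)/b(901, -2776) = -1615/(3*(-30 - 12*(-2776))) = -1615/(3*(-30 + 33312)) = -1615/3/33282 = -1615/3*1/33282 = -1615/99846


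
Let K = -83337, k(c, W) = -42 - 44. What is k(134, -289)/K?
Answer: 86/83337 ≈ 0.0010320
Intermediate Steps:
k(c, W) = -86
k(134, -289)/K = -86/(-83337) = -86*(-1/83337) = 86/83337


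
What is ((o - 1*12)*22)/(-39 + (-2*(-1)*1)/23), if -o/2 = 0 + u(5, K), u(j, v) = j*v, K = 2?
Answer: 16192/895 ≈ 18.092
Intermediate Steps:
o = -20 (o = -2*(0 + 5*2) = -2*(0 + 10) = -2*10 = -20)
((o - 1*12)*22)/(-39 + (-2*(-1)*1)/23) = ((-20 - 1*12)*22)/(-39 + (-2*(-1)*1)/23) = ((-20 - 12)*22)/(-39 + (2*1)*(1/23)) = (-32*22)/(-39 + 2*(1/23)) = -704/(-39 + 2/23) = -704/(-895/23) = -704*(-23/895) = 16192/895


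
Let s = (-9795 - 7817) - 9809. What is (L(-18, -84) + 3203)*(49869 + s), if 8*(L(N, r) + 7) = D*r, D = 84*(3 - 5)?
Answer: 111342080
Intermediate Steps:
D = -168 (D = 84*(-2) = -168)
s = -27421 (s = -17612 - 9809 = -27421)
L(N, r) = -7 - 21*r (L(N, r) = -7 + (-168*r)/8 = -7 - 21*r)
(L(-18, -84) + 3203)*(49869 + s) = ((-7 - 21*(-84)) + 3203)*(49869 - 27421) = ((-7 + 1764) + 3203)*22448 = (1757 + 3203)*22448 = 4960*22448 = 111342080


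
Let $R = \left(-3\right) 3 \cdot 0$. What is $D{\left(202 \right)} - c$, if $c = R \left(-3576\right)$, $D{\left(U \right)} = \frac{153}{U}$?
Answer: $\frac{153}{202} \approx 0.75743$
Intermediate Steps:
$R = 0$ ($R = \left(-9\right) 0 = 0$)
$c = 0$ ($c = 0 \left(-3576\right) = 0$)
$D{\left(202 \right)} - c = \frac{153}{202} - 0 = 153 \cdot \frac{1}{202} + 0 = \frac{153}{202} + 0 = \frac{153}{202}$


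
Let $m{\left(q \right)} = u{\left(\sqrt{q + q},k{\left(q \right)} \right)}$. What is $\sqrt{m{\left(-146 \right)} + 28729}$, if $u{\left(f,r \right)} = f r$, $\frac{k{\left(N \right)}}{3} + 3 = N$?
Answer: $\sqrt{28729 - 894 i \sqrt{73}} \approx 170.96 - 22.339 i$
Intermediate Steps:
$k{\left(N \right)} = -9 + 3 N$
$m{\left(q \right)} = \sqrt{2} \sqrt{q} \left(-9 + 3 q\right)$ ($m{\left(q \right)} = \sqrt{q + q} \left(-9 + 3 q\right) = \sqrt{2 q} \left(-9 + 3 q\right) = \sqrt{2} \sqrt{q} \left(-9 + 3 q\right)$)
$\sqrt{m{\left(-146 \right)} + 28729} = \sqrt{3 \sqrt{2} \sqrt{-146} \left(-3 - 146\right) + 28729} = \sqrt{3 \sqrt{2} i \sqrt{146} \left(-149\right) + 28729} = \sqrt{- 894 i \sqrt{73} + 28729} = \sqrt{28729 - 894 i \sqrt{73}}$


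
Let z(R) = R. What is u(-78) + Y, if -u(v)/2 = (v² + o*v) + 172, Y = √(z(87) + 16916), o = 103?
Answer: 3556 + 7*√347 ≈ 3686.4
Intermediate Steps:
Y = 7*√347 (Y = √(87 + 16916) = √17003 = 7*√347 ≈ 130.40)
u(v) = -344 - 206*v - 2*v² (u(v) = -2*((v² + 103*v) + 172) = -2*(172 + v² + 103*v) = -344 - 206*v - 2*v²)
u(-78) + Y = (-344 - 206*(-78) - 2*(-78)²) + 7*√347 = (-344 + 16068 - 2*6084) + 7*√347 = (-344 + 16068 - 12168) + 7*√347 = 3556 + 7*√347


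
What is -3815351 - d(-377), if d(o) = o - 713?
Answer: -3814261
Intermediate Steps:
d(o) = -713 + o
-3815351 - d(-377) = -3815351 - (-713 - 377) = -3815351 - 1*(-1090) = -3815351 + 1090 = -3814261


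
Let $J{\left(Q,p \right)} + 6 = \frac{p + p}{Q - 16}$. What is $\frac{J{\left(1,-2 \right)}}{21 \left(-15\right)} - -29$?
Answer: $\frac{137111}{4725} \approx 29.018$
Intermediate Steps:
$J{\left(Q,p \right)} = -6 + \frac{2 p}{-16 + Q}$ ($J{\left(Q,p \right)} = -6 + \frac{p + p}{Q - 16} = -6 + \frac{2 p}{-16 + Q}$)
$\frac{J{\left(1,-2 \right)}}{21 \left(-15\right)} - -29 = \frac{2 \frac{1}{-16 + 1} \left(48 - 2 - 3\right)}{21 \left(-15\right)} - -29 = \frac{2 \frac{1}{-15} \left(48 - 2 - 3\right)}{-315} + 29 = 2 \left(- \frac{1}{15}\right) 43 \left(- \frac{1}{315}\right) + 29 = \left(- \frac{86}{15}\right) \left(- \frac{1}{315}\right) + 29 = \frac{86}{4725} + 29 = \frac{137111}{4725}$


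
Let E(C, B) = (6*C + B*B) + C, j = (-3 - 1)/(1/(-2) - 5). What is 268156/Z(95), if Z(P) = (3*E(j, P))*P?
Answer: 2949716/28309335 ≈ 0.10420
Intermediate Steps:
j = 8/11 (j = -4/(-½ - 5) = -4/(-11/2) = -4*(-2/11) = 8/11 ≈ 0.72727)
E(C, B) = B² + 7*C (E(C, B) = (6*C + B²) + C = (B² + 6*C) + C = B² + 7*C)
Z(P) = P*(168/11 + 3*P²) (Z(P) = (3*(P² + 7*(8/11)))*P = (3*(P² + 56/11))*P = (3*(56/11 + P²))*P = (168/11 + 3*P²)*P = P*(168/11 + 3*P²))
268156/Z(95) = 268156/((3*95*(56/11 + 95²))) = 268156/((3*95*(56/11 + 9025))) = 268156/((3*95*(99331/11))) = 268156/(28309335/11) = 268156*(11/28309335) = 2949716/28309335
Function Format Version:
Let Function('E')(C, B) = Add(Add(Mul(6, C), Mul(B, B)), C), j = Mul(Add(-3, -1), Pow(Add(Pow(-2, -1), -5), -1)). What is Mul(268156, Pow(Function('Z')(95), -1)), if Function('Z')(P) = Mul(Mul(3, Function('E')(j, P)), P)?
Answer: Rational(2949716, 28309335) ≈ 0.10420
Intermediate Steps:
j = Rational(8, 11) (j = Mul(-4, Pow(Add(Rational(-1, 2), -5), -1)) = Mul(-4, Pow(Rational(-11, 2), -1)) = Mul(-4, Rational(-2, 11)) = Rational(8, 11) ≈ 0.72727)
Function('E')(C, B) = Add(Pow(B, 2), Mul(7, C)) (Function('E')(C, B) = Add(Add(Mul(6, C), Pow(B, 2)), C) = Add(Add(Pow(B, 2), Mul(6, C)), C) = Add(Pow(B, 2), Mul(7, C)))
Function('Z')(P) = Mul(P, Add(Rational(168, 11), Mul(3, Pow(P, 2)))) (Function('Z')(P) = Mul(Mul(3, Add(Pow(P, 2), Mul(7, Rational(8, 11)))), P) = Mul(Mul(3, Add(Pow(P, 2), Rational(56, 11))), P) = Mul(Mul(3, Add(Rational(56, 11), Pow(P, 2))), P) = Mul(Add(Rational(168, 11), Mul(3, Pow(P, 2))), P) = Mul(P, Add(Rational(168, 11), Mul(3, Pow(P, 2)))))
Mul(268156, Pow(Function('Z')(95), -1)) = Mul(268156, Pow(Mul(3, 95, Add(Rational(56, 11), Pow(95, 2))), -1)) = Mul(268156, Pow(Mul(3, 95, Add(Rational(56, 11), 9025)), -1)) = Mul(268156, Pow(Mul(3, 95, Rational(99331, 11)), -1)) = Mul(268156, Pow(Rational(28309335, 11), -1)) = Mul(268156, Rational(11, 28309335)) = Rational(2949716, 28309335)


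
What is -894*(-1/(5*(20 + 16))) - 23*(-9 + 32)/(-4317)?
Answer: 219701/43170 ≈ 5.0892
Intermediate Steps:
-894*(-1/(5*(20 + 16))) - 23*(-9 + 32)/(-4317) = -894/(36*(-5)) - 23*23*(-1/4317) = -894/(-180) - 529*(-1/4317) = -894*(-1/180) + 529/4317 = 149/30 + 529/4317 = 219701/43170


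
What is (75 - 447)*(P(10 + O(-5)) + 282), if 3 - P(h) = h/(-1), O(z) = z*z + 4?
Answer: -120528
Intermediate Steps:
O(z) = 4 + z² (O(z) = z² + 4 = 4 + z²)
P(h) = 3 + h (P(h) = 3 - h/(-1) = 3 - h*(-1) = 3 - (-1)*h = 3 + h)
(75 - 447)*(P(10 + O(-5)) + 282) = (75 - 447)*((3 + (10 + (4 + (-5)²))) + 282) = -372*((3 + (10 + (4 + 25))) + 282) = -372*((3 + (10 + 29)) + 282) = -372*((3 + 39) + 282) = -372*(42 + 282) = -372*324 = -120528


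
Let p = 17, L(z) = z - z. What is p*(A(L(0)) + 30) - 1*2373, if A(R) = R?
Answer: -1863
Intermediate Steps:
L(z) = 0
p*(A(L(0)) + 30) - 1*2373 = 17*(0 + 30) - 1*2373 = 17*30 - 2373 = 510 - 2373 = -1863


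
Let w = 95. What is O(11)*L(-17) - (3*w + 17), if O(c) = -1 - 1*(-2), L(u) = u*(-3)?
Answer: -251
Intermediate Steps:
L(u) = -3*u
O(c) = 1 (O(c) = -1 + 2 = 1)
O(11)*L(-17) - (3*w + 17) = 1*(-3*(-17)) - (3*95 + 17) = 1*51 - (285 + 17) = 51 - 1*302 = 51 - 302 = -251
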